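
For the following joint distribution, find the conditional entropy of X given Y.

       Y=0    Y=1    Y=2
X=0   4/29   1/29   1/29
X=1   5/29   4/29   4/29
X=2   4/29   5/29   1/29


H(X|Y) = Σ_y p(y) H(X|Y=y)
  p(Y=0) = 13/29, H(X|Y=0) = 1.5766
  p(Y=1) = 10/29, H(X|Y=1) = 1.3610
  p(Y=2) = 6/29, H(X|Y=2) = 1.2516
H(X|Y) = 0.4483×1.5766 + 0.3448×1.3610 + 0.2069×1.2516 = 1.4350 bits


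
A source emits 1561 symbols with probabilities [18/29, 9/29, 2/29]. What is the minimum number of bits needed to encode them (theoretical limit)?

Entropy H = 1.2170 bits/symbol
Minimum bits = H × n = 1.2170 × 1561
= 1899.76 bits


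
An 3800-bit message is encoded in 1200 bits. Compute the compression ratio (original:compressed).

Compression ratio = Original / Compressed
= 3800 / 1200 = 3.17:1


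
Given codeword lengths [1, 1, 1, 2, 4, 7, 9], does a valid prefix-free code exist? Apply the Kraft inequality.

Kraft inequality: Σ 2^(-l_i) ≤ 1 for prefix-free code
Calculating: 2^(-1) + 2^(-1) + 2^(-1) + 2^(-2) + 2^(-4) + 2^(-7) + 2^(-9)
= 0.5 + 0.5 + 0.5 + 0.25 + 0.0625 + 0.0078125 + 0.001953125
= 1.8223
Since 1.8223 > 1, prefix-free code does not exist


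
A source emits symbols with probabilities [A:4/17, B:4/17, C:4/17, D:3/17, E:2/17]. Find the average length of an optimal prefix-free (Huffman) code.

Huffman tree construction:
Combine smallest probabilities repeatedly
Resulting codes:
  A: 00 (length 2)
  B: 01 (length 2)
  C: 10 (length 2)
  D: 111 (length 3)
  E: 110 (length 3)
Average length = Σ p(s) × length(s) = 2.2941 bits


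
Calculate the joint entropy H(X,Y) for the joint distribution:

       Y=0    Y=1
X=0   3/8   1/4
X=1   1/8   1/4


H(X,Y) = -Σ p(x,y) log₂ p(x,y)
  p(0,0)=3/8: -0.3750 × log₂(0.3750) = 0.5306
  p(0,1)=1/4: -0.2500 × log₂(0.2500) = 0.5000
  p(1,0)=1/8: -0.1250 × log₂(0.1250) = 0.3750
  p(1,1)=1/4: -0.2500 × log₂(0.2500) = 0.5000
H(X,Y) = 1.9056 bits


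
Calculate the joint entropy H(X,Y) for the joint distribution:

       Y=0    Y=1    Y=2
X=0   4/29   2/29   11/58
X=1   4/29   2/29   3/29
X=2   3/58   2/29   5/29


H(X,Y) = -Σ p(x,y) log₂ p(x,y)
  p(0,0)=4/29: -0.1379 × log₂(0.1379) = 0.3942
  p(0,1)=2/29: -0.0690 × log₂(0.0690) = 0.2661
  p(0,2)=11/58: -0.1897 × log₂(0.1897) = 0.4549
  p(1,0)=4/29: -0.1379 × log₂(0.1379) = 0.3942
  p(1,1)=2/29: -0.0690 × log₂(0.0690) = 0.2661
  p(1,2)=3/29: -0.1034 × log₂(0.1034) = 0.3386
  p(2,0)=3/58: -0.0517 × log₂(0.0517) = 0.2210
  p(2,1)=2/29: -0.0690 × log₂(0.0690) = 0.2661
  p(2,2)=5/29: -0.1724 × log₂(0.1724) = 0.4373
H(X,Y) = 3.0384 bits


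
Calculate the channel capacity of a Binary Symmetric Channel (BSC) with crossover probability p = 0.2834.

For BSC with error probability p:
C = 1 - H(p) where H(p) is binary entropy
H(0.2834) = -0.2834 × log₂(0.2834) - 0.7166 × log₂(0.7166)
H(p) = 0.8600
C = 1 - 0.8600 = 0.1400 bits/use


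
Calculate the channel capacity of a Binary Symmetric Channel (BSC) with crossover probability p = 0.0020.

For BSC with error probability p:
C = 1 - H(p) where H(p) is binary entropy
H(0.0020) = -0.0020 × log₂(0.0020) - 0.9980 × log₂(0.9980)
H(p) = 0.0208
C = 1 - 0.0208 = 0.9792 bits/use


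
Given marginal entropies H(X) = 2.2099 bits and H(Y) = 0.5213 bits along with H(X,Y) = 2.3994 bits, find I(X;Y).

I(X;Y) = H(X) + H(Y) - H(X,Y)
I(X;Y) = 2.2099 + 0.5213 - 2.3994 = 0.3318 bits


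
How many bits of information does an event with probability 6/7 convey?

Information content I(x) = -log₂(p(x))
I = -log₂(6/7) = -log₂(0.8571)
I = 0.2224 bits


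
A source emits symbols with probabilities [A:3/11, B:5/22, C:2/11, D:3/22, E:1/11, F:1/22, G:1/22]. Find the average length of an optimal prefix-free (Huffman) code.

Huffman tree construction:
Combine smallest probabilities repeatedly
Resulting codes:
  A: 10 (length 2)
  B: 01 (length 2)
  C: 111 (length 3)
  D: 110 (length 3)
  E: 000 (length 3)
  F: 0010 (length 4)
  G: 0011 (length 4)
Average length = Σ p(s) × length(s) = 2.5909 bits


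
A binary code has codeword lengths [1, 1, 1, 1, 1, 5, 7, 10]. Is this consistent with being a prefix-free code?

Kraft inequality: Σ 2^(-l_i) ≤ 1 for prefix-free code
Calculating: 2^(-1) + 2^(-1) + 2^(-1) + 2^(-1) + 2^(-1) + 2^(-5) + 2^(-7) + 2^(-10)
= 0.5 + 0.5 + 0.5 + 0.5 + 0.5 + 0.03125 + 0.0078125 + 0.0009765625
= 2.5400
Since 2.5400 > 1, prefix-free code does not exist


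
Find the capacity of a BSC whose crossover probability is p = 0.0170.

For BSC with error probability p:
C = 1 - H(p) where H(p) is binary entropy
H(0.0170) = -0.0170 × log₂(0.0170) - 0.9830 × log₂(0.9830)
H(p) = 0.1242
C = 1 - 0.1242 = 0.8758 bits/use


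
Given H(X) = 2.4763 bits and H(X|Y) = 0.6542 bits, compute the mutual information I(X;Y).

I(X;Y) = H(X) - H(X|Y)
I(X;Y) = 2.4763 - 0.6542 = 1.8221 bits


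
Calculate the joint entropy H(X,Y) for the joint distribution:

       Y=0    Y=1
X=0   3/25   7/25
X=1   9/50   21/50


H(X,Y) = -Σ p(x,y) log₂ p(x,y)
  p(0,0)=3/25: -0.1200 × log₂(0.1200) = 0.3671
  p(0,1)=7/25: -0.2800 × log₂(0.2800) = 0.5142
  p(1,0)=9/50: -0.1800 × log₂(0.1800) = 0.4453
  p(1,1)=21/50: -0.4200 × log₂(0.4200) = 0.5256
H(X,Y) = 1.8522 bits


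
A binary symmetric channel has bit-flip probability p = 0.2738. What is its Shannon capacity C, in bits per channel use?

For BSC with error probability p:
C = 1 - H(p) where H(p) is binary entropy
H(0.2738) = -0.2738 × log₂(0.2738) - 0.7262 × log₂(0.7262)
H(p) = 0.8469
C = 1 - 0.8469 = 0.1531 bits/use


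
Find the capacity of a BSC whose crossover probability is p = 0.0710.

For BSC with error probability p:
C = 1 - H(p) where H(p) is binary entropy
H(0.0710) = -0.0710 × log₂(0.0710) - 0.9290 × log₂(0.9290)
H(p) = 0.3696
C = 1 - 0.3696 = 0.6304 bits/use


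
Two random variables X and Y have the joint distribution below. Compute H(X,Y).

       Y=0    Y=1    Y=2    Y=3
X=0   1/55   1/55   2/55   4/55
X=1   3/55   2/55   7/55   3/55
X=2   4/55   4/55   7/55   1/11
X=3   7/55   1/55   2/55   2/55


H(X,Y) = -Σ p(x,y) log₂ p(x,y)
  p(0,0)=1/55: -0.0182 × log₂(0.0182) = 0.1051
  p(0,1)=1/55: -0.0182 × log₂(0.0182) = 0.1051
  p(0,2)=2/55: -0.0364 × log₂(0.0364) = 0.1739
  p(0,3)=4/55: -0.0727 × log₂(0.0727) = 0.2750
  p(1,0)=3/55: -0.0545 × log₂(0.0545) = 0.2289
  p(1,1)=2/55: -0.0364 × log₂(0.0364) = 0.1739
  p(1,2)=7/55: -0.1273 × log₂(0.1273) = 0.3785
  p(1,3)=3/55: -0.0545 × log₂(0.0545) = 0.2289
  p(2,0)=4/55: -0.0727 × log₂(0.0727) = 0.2750
  p(2,1)=4/55: -0.0727 × log₂(0.0727) = 0.2750
  p(2,2)=7/55: -0.1273 × log₂(0.1273) = 0.3785
  p(2,3)=1/11: -0.0909 × log₂(0.0909) = 0.3145
  p(3,0)=7/55: -0.1273 × log₂(0.1273) = 0.3785
  p(3,1)=1/55: -0.0182 × log₂(0.0182) = 0.1051
  p(3,2)=2/55: -0.0364 × log₂(0.0364) = 0.1739
  p(3,3)=2/55: -0.0364 × log₂(0.0364) = 0.1739
H(X,Y) = 3.7437 bits


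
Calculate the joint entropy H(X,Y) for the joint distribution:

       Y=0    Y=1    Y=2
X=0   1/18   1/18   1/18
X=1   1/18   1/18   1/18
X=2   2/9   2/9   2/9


H(X,Y) = -Σ p(x,y) log₂ p(x,y)
  p(0,0)=1/18: -0.0556 × log₂(0.0556) = 0.2317
  p(0,1)=1/18: -0.0556 × log₂(0.0556) = 0.2317
  p(0,2)=1/18: -0.0556 × log₂(0.0556) = 0.2317
  p(1,0)=1/18: -0.0556 × log₂(0.0556) = 0.2317
  p(1,1)=1/18: -0.0556 × log₂(0.0556) = 0.2317
  p(1,2)=1/18: -0.0556 × log₂(0.0556) = 0.2317
  p(2,0)=2/9: -0.2222 × log₂(0.2222) = 0.4822
  p(2,1)=2/9: -0.2222 × log₂(0.2222) = 0.4822
  p(2,2)=2/9: -0.2222 × log₂(0.2222) = 0.4822
H(X,Y) = 2.8366 bits


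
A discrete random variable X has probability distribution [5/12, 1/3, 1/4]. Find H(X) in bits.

H(X) = -Σ p(x) log₂ p(x)
  -5/12 × log₂(5/12) = 0.5263
  -1/3 × log₂(1/3) = 0.5283
  -1/4 × log₂(1/4) = 0.5000
H(X) = 1.5546 bits


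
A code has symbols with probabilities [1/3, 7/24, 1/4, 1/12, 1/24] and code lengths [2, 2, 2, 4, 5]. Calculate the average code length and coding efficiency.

Average length L = Σ p_i × l_i = 2.2917 bits
Entropy H = 2.0366 bits
Efficiency η = H/L × 100% = 88.87%


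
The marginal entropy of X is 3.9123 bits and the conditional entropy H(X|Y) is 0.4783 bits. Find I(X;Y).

I(X;Y) = H(X) - H(X|Y)
I(X;Y) = 3.9123 - 0.4783 = 3.434 bits


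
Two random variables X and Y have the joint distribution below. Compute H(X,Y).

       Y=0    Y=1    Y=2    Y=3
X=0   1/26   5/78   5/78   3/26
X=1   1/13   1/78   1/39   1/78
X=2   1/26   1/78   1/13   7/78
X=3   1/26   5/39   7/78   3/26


H(X,Y) = -Σ p(x,y) log₂ p(x,y)
  p(0,0)=1/26: -0.0385 × log₂(0.0385) = 0.1808
  p(0,1)=5/78: -0.0641 × log₂(0.0641) = 0.2541
  p(0,2)=5/78: -0.0641 × log₂(0.0641) = 0.2541
  p(0,3)=3/26: -0.1154 × log₂(0.1154) = 0.3595
  p(1,0)=1/13: -0.0769 × log₂(0.0769) = 0.2846
  p(1,1)=1/78: -0.0128 × log₂(0.0128) = 0.0806
  p(1,2)=1/39: -0.0256 × log₂(0.0256) = 0.1355
  p(1,3)=1/78: -0.0128 × log₂(0.0128) = 0.0806
  p(2,0)=1/26: -0.0385 × log₂(0.0385) = 0.1808
  p(2,1)=1/78: -0.0128 × log₂(0.0128) = 0.0806
  p(2,2)=1/13: -0.0769 × log₂(0.0769) = 0.2846
  p(2,3)=7/78: -0.0897 × log₂(0.0897) = 0.3121
  p(3,0)=1/26: -0.0385 × log₂(0.0385) = 0.1808
  p(3,1)=5/39: -0.1282 × log₂(0.1282) = 0.3799
  p(3,2)=7/78: -0.0897 × log₂(0.0897) = 0.3121
  p(3,3)=3/26: -0.1154 × log₂(0.1154) = 0.3595
H(X,Y) = 3.7202 bits


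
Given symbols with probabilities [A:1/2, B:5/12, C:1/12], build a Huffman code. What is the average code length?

Huffman tree construction:
Combine smallest probabilities repeatedly
Resulting codes:
  A: 0 (length 1)
  B: 11 (length 2)
  C: 10 (length 2)
Average length = Σ p(s) × length(s) = 1.5000 bits


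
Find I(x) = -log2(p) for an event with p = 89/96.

Information content I(x) = -log₂(p(x))
I = -log₂(89/96) = -log₂(0.9271)
I = 0.1092 bits


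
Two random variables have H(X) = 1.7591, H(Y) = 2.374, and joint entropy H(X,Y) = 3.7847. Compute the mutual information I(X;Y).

I(X;Y) = H(X) + H(Y) - H(X,Y)
I(X;Y) = 1.7591 + 2.374 - 3.7847 = 0.3484 bits


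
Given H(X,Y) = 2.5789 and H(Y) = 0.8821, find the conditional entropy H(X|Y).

Chain rule: H(X,Y) = H(X|Y) + H(Y)
H(X|Y) = H(X,Y) - H(Y) = 2.5789 - 0.8821 = 1.6968 bits


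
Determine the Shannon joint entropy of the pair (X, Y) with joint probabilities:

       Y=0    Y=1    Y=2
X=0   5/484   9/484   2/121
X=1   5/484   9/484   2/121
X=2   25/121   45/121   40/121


H(X,Y) = -Σ p(x,y) log₂ p(x,y)
  p(0,0)=5/484: -0.0103 × log₂(0.0103) = 0.0682
  p(0,1)=9/484: -0.0186 × log₂(0.0186) = 0.1069
  p(0,2)=2/121: -0.0165 × log₂(0.0165) = 0.0978
  p(1,0)=5/484: -0.0103 × log₂(0.0103) = 0.0682
  p(1,1)=9/484: -0.0186 × log₂(0.0186) = 0.1069
  p(1,2)=2/121: -0.0165 × log₂(0.0165) = 0.0978
  p(2,0)=25/121: -0.2066 × log₂(0.2066) = 0.4700
  p(2,1)=45/121: -0.3719 × log₂(0.3719) = 0.5307
  p(2,2)=40/121: -0.3306 × log₂(0.3306) = 0.5279
H(X,Y) = 2.0744 bits


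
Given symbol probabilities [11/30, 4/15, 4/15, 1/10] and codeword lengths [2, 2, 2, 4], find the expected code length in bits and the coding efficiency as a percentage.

Average length L = Σ p_i × l_i = 2.2000 bits
Entropy H = 1.8799 bits
Efficiency η = H/L × 100% = 85.45%


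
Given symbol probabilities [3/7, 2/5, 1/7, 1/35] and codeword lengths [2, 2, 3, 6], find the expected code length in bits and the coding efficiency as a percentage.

Average length L = Σ p_i × l_i = 2.2571 bits
Entropy H = 1.6003 bits
Efficiency η = H/L × 100% = 70.90%


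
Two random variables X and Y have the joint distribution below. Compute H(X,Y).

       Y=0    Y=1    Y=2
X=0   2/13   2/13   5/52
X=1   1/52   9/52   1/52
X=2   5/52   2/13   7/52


H(X,Y) = -Σ p(x,y) log₂ p(x,y)
  p(0,0)=2/13: -0.1538 × log₂(0.1538) = 0.4155
  p(0,1)=2/13: -0.1538 × log₂(0.1538) = 0.4155
  p(0,2)=5/52: -0.0962 × log₂(0.0962) = 0.3249
  p(1,0)=1/52: -0.0192 × log₂(0.0192) = 0.1096
  p(1,1)=9/52: -0.1731 × log₂(0.1731) = 0.4380
  p(1,2)=1/52: -0.0192 × log₂(0.0192) = 0.1096
  p(2,0)=5/52: -0.0962 × log₂(0.0962) = 0.3249
  p(2,1)=2/13: -0.1538 × log₂(0.1538) = 0.4155
  p(2,2)=7/52: -0.1346 × log₂(0.1346) = 0.3895
H(X,Y) = 2.9427 bits


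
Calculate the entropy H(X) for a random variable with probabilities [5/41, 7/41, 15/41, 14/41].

H(X) = -Σ p(x) log₂ p(x)
  -5/41 × log₂(5/41) = 0.3702
  -7/41 × log₂(7/41) = 0.4354
  -15/41 × log₂(15/41) = 0.5307
  -14/41 × log₂(14/41) = 0.5293
H(X) = 1.8657 bits


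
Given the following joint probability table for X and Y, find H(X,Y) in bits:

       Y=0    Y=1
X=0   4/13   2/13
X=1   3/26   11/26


H(X,Y) = -Σ p(x,y) log₂ p(x,y)
  p(0,0)=4/13: -0.3077 × log₂(0.3077) = 0.5232
  p(0,1)=2/13: -0.1538 × log₂(0.1538) = 0.4155
  p(1,0)=3/26: -0.1154 × log₂(0.1154) = 0.3595
  p(1,1)=11/26: -0.4231 × log₂(0.4231) = 0.5250
H(X,Y) = 1.8232 bits


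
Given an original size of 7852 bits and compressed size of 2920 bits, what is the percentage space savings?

Space savings = (1 - Compressed/Original) × 100%
= (1 - 2920/7852) × 100%
= 62.81%


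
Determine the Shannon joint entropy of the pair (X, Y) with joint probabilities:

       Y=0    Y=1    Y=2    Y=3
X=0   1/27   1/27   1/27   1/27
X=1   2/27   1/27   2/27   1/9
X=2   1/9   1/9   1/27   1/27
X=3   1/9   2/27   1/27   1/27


H(X,Y) = -Σ p(x,y) log₂ p(x,y)
  p(0,0)=1/27: -0.0370 × log₂(0.0370) = 0.1761
  p(0,1)=1/27: -0.0370 × log₂(0.0370) = 0.1761
  p(0,2)=1/27: -0.0370 × log₂(0.0370) = 0.1761
  p(0,3)=1/27: -0.0370 × log₂(0.0370) = 0.1761
  p(1,0)=2/27: -0.0741 × log₂(0.0741) = 0.2781
  p(1,1)=1/27: -0.0370 × log₂(0.0370) = 0.1761
  p(1,2)=2/27: -0.0741 × log₂(0.0741) = 0.2781
  p(1,3)=1/9: -0.1111 × log₂(0.1111) = 0.3522
  p(2,0)=1/9: -0.1111 × log₂(0.1111) = 0.3522
  p(2,1)=1/9: -0.1111 × log₂(0.1111) = 0.3522
  p(2,2)=1/27: -0.0370 × log₂(0.0370) = 0.1761
  p(2,3)=1/27: -0.0370 × log₂(0.0370) = 0.1761
  p(3,0)=1/9: -0.1111 × log₂(0.1111) = 0.3522
  p(3,1)=2/27: -0.0741 × log₂(0.0741) = 0.2781
  p(3,2)=1/27: -0.0370 × log₂(0.0370) = 0.1761
  p(3,3)=1/27: -0.0370 × log₂(0.0370) = 0.1761
H(X,Y) = 3.8282 bits


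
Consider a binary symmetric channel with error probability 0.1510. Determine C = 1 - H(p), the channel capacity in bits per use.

For BSC with error probability p:
C = 1 - H(p) where H(p) is binary entropy
H(0.1510) = -0.1510 × log₂(0.1510) - 0.8490 × log₂(0.8490)
H(p) = 0.6123
C = 1 - 0.6123 = 0.3877 bits/use


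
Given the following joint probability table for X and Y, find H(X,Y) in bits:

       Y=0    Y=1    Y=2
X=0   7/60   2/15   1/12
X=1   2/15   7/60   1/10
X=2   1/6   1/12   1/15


H(X,Y) = -Σ p(x,y) log₂ p(x,y)
  p(0,0)=7/60: -0.1167 × log₂(0.1167) = 0.3616
  p(0,1)=2/15: -0.1333 × log₂(0.1333) = 0.3876
  p(0,2)=1/12: -0.0833 × log₂(0.0833) = 0.2987
  p(1,0)=2/15: -0.1333 × log₂(0.1333) = 0.3876
  p(1,1)=7/60: -0.1167 × log₂(0.1167) = 0.3616
  p(1,2)=1/10: -0.1000 × log₂(0.1000) = 0.3322
  p(2,0)=1/6: -0.1667 × log₂(0.1667) = 0.4308
  p(2,1)=1/12: -0.0833 × log₂(0.0833) = 0.2987
  p(2,2)=1/15: -0.0667 × log₂(0.0667) = 0.2605
H(X,Y) = 3.1194 bits


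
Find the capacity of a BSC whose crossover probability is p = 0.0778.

For BSC with error probability p:
C = 1 - H(p) where H(p) is binary entropy
H(0.0778) = -0.0778 × log₂(0.0778) - 0.9222 × log₂(0.9222)
H(p) = 0.3944
C = 1 - 0.3944 = 0.6056 bits/use


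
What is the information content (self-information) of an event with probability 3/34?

Information content I(x) = -log₂(p(x))
I = -log₂(3/34) = -log₂(0.0882)
I = 3.5025 bits


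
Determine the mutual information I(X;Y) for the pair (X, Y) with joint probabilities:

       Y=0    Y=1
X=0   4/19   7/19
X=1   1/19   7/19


H(X) = 0.9819, H(Y) = 0.8315, H(X,Y) = 1.7583
I(X;Y) = H(X) + H(Y) - H(X,Y) = 0.0551 bits


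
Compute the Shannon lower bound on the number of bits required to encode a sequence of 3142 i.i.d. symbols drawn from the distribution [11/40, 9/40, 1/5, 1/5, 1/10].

Entropy H = 2.2574 bits/symbol
Minimum bits = H × n = 2.2574 × 3142
= 7092.60 bits


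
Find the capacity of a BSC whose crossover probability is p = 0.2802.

For BSC with error probability p:
C = 1 - H(p) where H(p) is binary entropy
H(0.2802) = -0.2802 × log₂(0.2802) - 0.7198 × log₂(0.7198)
H(p) = 0.8557
C = 1 - 0.8557 = 0.1443 bits/use


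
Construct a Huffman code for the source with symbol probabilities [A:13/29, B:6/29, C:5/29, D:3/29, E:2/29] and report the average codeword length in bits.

Huffman tree construction:
Combine smallest probabilities repeatedly
Resulting codes:
  A: 0 (length 1)
  B: 10 (length 2)
  C: 110 (length 3)
  D: 1111 (length 4)
  E: 1110 (length 4)
Average length = Σ p(s) × length(s) = 2.0690 bits


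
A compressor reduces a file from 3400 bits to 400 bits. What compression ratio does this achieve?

Compression ratio = Original / Compressed
= 3400 / 400 = 8.50:1


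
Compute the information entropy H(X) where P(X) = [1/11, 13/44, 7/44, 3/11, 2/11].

H(X) = -Σ p(x) log₂ p(x)
  -1/11 × log₂(1/11) = 0.3145
  -13/44 × log₂(13/44) = 0.5197
  -7/44 × log₂(7/44) = 0.4219
  -3/11 × log₂(3/11) = 0.5112
  -2/11 × log₂(2/11) = 0.4472
H(X) = 2.2145 bits


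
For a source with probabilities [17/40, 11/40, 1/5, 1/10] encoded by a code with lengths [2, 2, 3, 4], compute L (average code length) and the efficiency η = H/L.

Average length L = Σ p_i × l_i = 2.4000 bits
Entropy H = 1.8334 bits
Efficiency η = H/L × 100% = 76.39%


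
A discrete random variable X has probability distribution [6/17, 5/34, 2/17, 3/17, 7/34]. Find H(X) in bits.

H(X) = -Σ p(x) log₂ p(x)
  -6/17 × log₂(6/17) = 0.5303
  -5/34 × log₂(5/34) = 0.4067
  -2/17 × log₂(2/17) = 0.3632
  -3/17 × log₂(3/17) = 0.4416
  -7/34 × log₂(7/34) = 0.4694
H(X) = 2.2113 bits


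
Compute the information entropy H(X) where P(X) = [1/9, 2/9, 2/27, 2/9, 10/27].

H(X) = -Σ p(x) log₂ p(x)
  -1/9 × log₂(1/9) = 0.3522
  -2/9 × log₂(2/9) = 0.4822
  -2/27 × log₂(2/27) = 0.2781
  -2/9 × log₂(2/9) = 0.4822
  -10/27 × log₂(10/27) = 0.5307
H(X) = 2.1255 bits


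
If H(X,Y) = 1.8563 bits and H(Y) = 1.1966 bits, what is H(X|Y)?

Chain rule: H(X,Y) = H(X|Y) + H(Y)
H(X|Y) = H(X,Y) - H(Y) = 1.8563 - 1.1966 = 0.6597 bits


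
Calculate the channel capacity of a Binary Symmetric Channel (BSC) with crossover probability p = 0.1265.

For BSC with error probability p:
C = 1 - H(p) where H(p) is binary entropy
H(0.1265) = -0.1265 × log₂(0.1265) - 0.8735 × log₂(0.8735)
H(p) = 0.5478
C = 1 - 0.5478 = 0.4522 bits/use


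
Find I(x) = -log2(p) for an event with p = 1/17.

Information content I(x) = -log₂(p(x))
I = -log₂(1/17) = -log₂(0.0588)
I = 4.0875 bits


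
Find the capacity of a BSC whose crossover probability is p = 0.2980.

For BSC with error probability p:
C = 1 - H(p) where H(p) is binary entropy
H(0.2980) = -0.2980 × log₂(0.2980) - 0.7020 × log₂(0.7020)
H(p) = 0.8788
C = 1 - 0.8788 = 0.1212 bits/use


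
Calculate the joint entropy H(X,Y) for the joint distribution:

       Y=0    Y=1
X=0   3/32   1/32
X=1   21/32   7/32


H(X,Y) = -Σ p(x,y) log₂ p(x,y)
  p(0,0)=3/32: -0.0938 × log₂(0.0938) = 0.3202
  p(0,1)=1/32: -0.0312 × log₂(0.0312) = 0.1562
  p(1,0)=21/32: -0.6562 × log₂(0.6562) = 0.3988
  p(1,1)=7/32: -0.2188 × log₂(0.2188) = 0.4796
H(X,Y) = 1.3548 bits


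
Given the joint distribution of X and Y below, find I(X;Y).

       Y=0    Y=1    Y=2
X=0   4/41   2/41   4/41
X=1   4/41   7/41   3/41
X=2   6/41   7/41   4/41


H(X) = 1.5525, H(Y) = 1.5684, H(X,Y) = 3.0754
I(X;Y) = H(X) + H(Y) - H(X,Y) = 0.0454 bits


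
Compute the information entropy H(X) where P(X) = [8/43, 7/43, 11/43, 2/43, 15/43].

H(X) = -Σ p(x) log₂ p(x)
  -8/43 × log₂(8/43) = 0.4514
  -7/43 × log₂(7/43) = 0.4263
  -11/43 × log₂(11/43) = 0.5031
  -2/43 × log₂(2/43) = 0.2059
  -15/43 × log₂(15/43) = 0.5300
H(X) = 2.1168 bits


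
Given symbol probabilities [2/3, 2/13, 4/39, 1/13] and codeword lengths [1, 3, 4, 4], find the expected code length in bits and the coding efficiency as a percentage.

Average length L = Σ p_i × l_i = 1.8462 bits
Entropy H = 1.4270 bits
Efficiency η = H/L × 100% = 77.30%


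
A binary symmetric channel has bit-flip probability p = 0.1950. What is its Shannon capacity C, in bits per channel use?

For BSC with error probability p:
C = 1 - H(p) where H(p) is binary entropy
H(0.1950) = -0.1950 × log₂(0.1950) - 0.8050 × log₂(0.8050)
H(p) = 0.7118
C = 1 - 0.7118 = 0.2882 bits/use


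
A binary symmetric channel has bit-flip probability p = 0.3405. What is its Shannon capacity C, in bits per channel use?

For BSC with error probability p:
C = 1 - H(p) where H(p) is binary entropy
H(0.3405) = -0.3405 × log₂(0.3405) - 0.6595 × log₂(0.6595)
H(p) = 0.9253
C = 1 - 0.9253 = 0.0747 bits/use


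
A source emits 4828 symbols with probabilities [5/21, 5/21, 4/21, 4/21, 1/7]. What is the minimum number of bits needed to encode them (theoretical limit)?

Entropy H = 2.2983 bits/symbol
Minimum bits = H × n = 2.2983 × 4828
= 11096.24 bits


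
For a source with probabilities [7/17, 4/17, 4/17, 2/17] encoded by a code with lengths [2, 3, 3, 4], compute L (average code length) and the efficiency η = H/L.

Average length L = Σ p_i × l_i = 2.7059 bits
Entropy H = 1.8727 bits
Efficiency η = H/L × 100% = 69.21%


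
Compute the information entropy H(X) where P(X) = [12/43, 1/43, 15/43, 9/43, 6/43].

H(X) = -Σ p(x) log₂ p(x)
  -12/43 × log₂(12/43) = 0.5139
  -1/43 × log₂(1/43) = 0.1262
  -15/43 × log₂(15/43) = 0.5300
  -9/43 × log₂(9/43) = 0.4723
  -6/43 × log₂(6/43) = 0.3965
H(X) = 2.0388 bits


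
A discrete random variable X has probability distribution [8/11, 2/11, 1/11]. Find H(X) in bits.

H(X) = -Σ p(x) log₂ p(x)
  -8/11 × log₂(8/11) = 0.3341
  -2/11 × log₂(2/11) = 0.4472
  -1/11 × log₂(1/11) = 0.3145
H(X) = 1.0958 bits


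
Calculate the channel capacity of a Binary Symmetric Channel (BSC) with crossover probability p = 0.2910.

For BSC with error probability p:
C = 1 - H(p) where H(p) is binary entropy
H(0.2910) = -0.2910 × log₂(0.2910) - 0.7090 × log₂(0.7090)
H(p) = 0.8700
C = 1 - 0.8700 = 0.1300 bits/use


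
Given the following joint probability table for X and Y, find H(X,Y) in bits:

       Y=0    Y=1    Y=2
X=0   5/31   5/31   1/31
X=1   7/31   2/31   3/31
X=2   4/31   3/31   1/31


H(X,Y) = -Σ p(x,y) log₂ p(x,y)
  p(0,0)=5/31: -0.1613 × log₂(0.1613) = 0.4246
  p(0,1)=5/31: -0.1613 × log₂(0.1613) = 0.4246
  p(0,2)=1/31: -0.0323 × log₂(0.0323) = 0.1598
  p(1,0)=7/31: -0.2258 × log₂(0.2258) = 0.4848
  p(1,1)=2/31: -0.0645 × log₂(0.0645) = 0.2551
  p(1,2)=3/31: -0.0968 × log₂(0.0968) = 0.3261
  p(2,0)=4/31: -0.1290 × log₂(0.1290) = 0.3812
  p(2,1)=3/31: -0.0968 × log₂(0.0968) = 0.3261
  p(2,2)=1/31: -0.0323 × log₂(0.0323) = 0.1598
H(X,Y) = 2.9419 bits


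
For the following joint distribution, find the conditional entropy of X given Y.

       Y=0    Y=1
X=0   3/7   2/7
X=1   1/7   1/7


H(X|Y) = Σ_y p(y) H(X|Y=y)
  p(Y=0) = 4/7, H(X|Y=0) = 0.8113
  p(Y=1) = 3/7, H(X|Y=1) = 0.9183
H(X|Y) = 0.5714×0.8113 + 0.4286×0.9183 = 0.8571 bits


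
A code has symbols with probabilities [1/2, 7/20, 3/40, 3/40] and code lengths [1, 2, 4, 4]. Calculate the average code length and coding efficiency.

Average length L = Σ p_i × l_i = 1.8000 bits
Entropy H = 1.5906 bits
Efficiency η = H/L × 100% = 88.37%


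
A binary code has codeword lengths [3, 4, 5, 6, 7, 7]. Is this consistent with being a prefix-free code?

Kraft inequality: Σ 2^(-l_i) ≤ 1 for prefix-free code
Calculating: 2^(-3) + 2^(-4) + 2^(-5) + 2^(-6) + 2^(-7) + 2^(-7)
= 0.125 + 0.0625 + 0.03125 + 0.015625 + 0.0078125 + 0.0078125
= 0.2500
Since 0.2500 ≤ 1, prefix-free code exists


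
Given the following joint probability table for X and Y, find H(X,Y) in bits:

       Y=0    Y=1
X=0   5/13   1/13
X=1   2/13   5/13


H(X,Y) = -Σ p(x,y) log₂ p(x,y)
  p(0,0)=5/13: -0.3846 × log₂(0.3846) = 0.5302
  p(0,1)=1/13: -0.0769 × log₂(0.0769) = 0.2846
  p(1,0)=2/13: -0.1538 × log₂(0.1538) = 0.4155
  p(1,1)=5/13: -0.3846 × log₂(0.3846) = 0.5302
H(X,Y) = 1.7605 bits


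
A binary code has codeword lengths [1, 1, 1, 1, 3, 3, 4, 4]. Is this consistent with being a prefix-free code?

Kraft inequality: Σ 2^(-l_i) ≤ 1 for prefix-free code
Calculating: 2^(-1) + 2^(-1) + 2^(-1) + 2^(-1) + 2^(-3) + 2^(-3) + 2^(-4) + 2^(-4)
= 0.5 + 0.5 + 0.5 + 0.5 + 0.125 + 0.125 + 0.0625 + 0.0625
= 2.3750
Since 2.3750 > 1, prefix-free code does not exist


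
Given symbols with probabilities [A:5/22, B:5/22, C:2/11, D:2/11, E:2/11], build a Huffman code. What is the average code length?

Huffman tree construction:
Combine smallest probabilities repeatedly
Resulting codes:
  A: 01 (length 2)
  B: 10 (length 2)
  C: 110 (length 3)
  D: 111 (length 3)
  E: 00 (length 2)
Average length = Σ p(s) × length(s) = 2.3636 bits


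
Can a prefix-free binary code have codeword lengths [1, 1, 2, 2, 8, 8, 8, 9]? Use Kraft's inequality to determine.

Kraft inequality: Σ 2^(-l_i) ≤ 1 for prefix-free code
Calculating: 2^(-1) + 2^(-1) + 2^(-2) + 2^(-2) + 2^(-8) + 2^(-8) + 2^(-8) + 2^(-9)
= 0.5 + 0.5 + 0.25 + 0.25 + 0.00390625 + 0.00390625 + 0.00390625 + 0.001953125
= 1.5137
Since 1.5137 > 1, prefix-free code does not exist


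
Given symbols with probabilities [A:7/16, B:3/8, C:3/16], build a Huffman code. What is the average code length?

Huffman tree construction:
Combine smallest probabilities repeatedly
Resulting codes:
  A: 0 (length 1)
  B: 11 (length 2)
  C: 10 (length 2)
Average length = Σ p(s) × length(s) = 1.5625 bits


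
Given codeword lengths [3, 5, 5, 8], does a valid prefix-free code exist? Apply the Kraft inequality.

Kraft inequality: Σ 2^(-l_i) ≤ 1 for prefix-free code
Calculating: 2^(-3) + 2^(-5) + 2^(-5) + 2^(-8)
= 0.125 + 0.03125 + 0.03125 + 0.00390625
= 0.1914
Since 0.1914 ≤ 1, prefix-free code exists


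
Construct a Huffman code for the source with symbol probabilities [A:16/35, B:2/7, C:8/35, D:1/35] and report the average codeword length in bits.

Huffman tree construction:
Combine smallest probabilities repeatedly
Resulting codes:
  A: 0 (length 1)
  B: 11 (length 2)
  C: 101 (length 3)
  D: 100 (length 3)
Average length = Σ p(s) × length(s) = 1.8000 bits


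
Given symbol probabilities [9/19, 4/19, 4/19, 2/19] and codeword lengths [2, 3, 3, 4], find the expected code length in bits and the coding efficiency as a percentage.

Average length L = Σ p_i × l_i = 2.6316 bits
Entropy H = 1.7990 bits
Efficiency η = H/L × 100% = 68.36%


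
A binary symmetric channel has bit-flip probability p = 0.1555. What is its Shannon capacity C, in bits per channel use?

For BSC with error probability p:
C = 1 - H(p) where H(p) is binary entropy
H(0.1555) = -0.1555 × log₂(0.1555) - 0.8445 × log₂(0.8445)
H(p) = 0.6234
C = 1 - 0.6234 = 0.3766 bits/use


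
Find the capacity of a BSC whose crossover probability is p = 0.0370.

For BSC with error probability p:
C = 1 - H(p) where H(p) is binary entropy
H(0.0370) = -0.0370 × log₂(0.0370) - 0.9630 × log₂(0.9630)
H(p) = 0.2284
C = 1 - 0.2284 = 0.7716 bits/use


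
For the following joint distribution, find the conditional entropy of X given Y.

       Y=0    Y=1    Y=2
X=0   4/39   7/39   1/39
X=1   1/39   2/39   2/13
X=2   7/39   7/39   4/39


H(X|Y) = Σ_y p(y) H(X|Y=y)
  p(Y=0) = 4/13, H(X|Y=0) = 1.2807
  p(Y=1) = 16/39, H(X|Y=1) = 1.4186
  p(Y=2) = 11/39, H(X|Y=2) = 1.3222
H(X|Y) = 0.3077×1.2807 + 0.4103×1.4186 + 0.2821×1.3222 = 1.3490 bits


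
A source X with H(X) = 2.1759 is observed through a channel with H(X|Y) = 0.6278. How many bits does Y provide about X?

I(X;Y) = H(X) - H(X|Y)
I(X;Y) = 2.1759 - 0.6278 = 1.5481 bits


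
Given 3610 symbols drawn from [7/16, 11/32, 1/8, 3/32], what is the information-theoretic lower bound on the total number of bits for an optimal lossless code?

Entropy H = 1.7465 bits/symbol
Minimum bits = H × n = 1.7465 × 3610
= 6304.91 bits


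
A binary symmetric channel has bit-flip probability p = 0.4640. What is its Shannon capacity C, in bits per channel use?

For BSC with error probability p:
C = 1 - H(p) where H(p) is binary entropy
H(0.4640) = -0.4640 × log₂(0.4640) - 0.5360 × log₂(0.5360)
H(p) = 0.9963
C = 1 - 0.9963 = 0.0037 bits/use


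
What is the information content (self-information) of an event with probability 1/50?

Information content I(x) = -log₂(p(x))
I = -log₂(1/50) = -log₂(0.0200)
I = 5.6439 bits


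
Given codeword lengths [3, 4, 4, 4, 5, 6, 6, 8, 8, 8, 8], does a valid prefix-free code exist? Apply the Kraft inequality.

Kraft inequality: Σ 2^(-l_i) ≤ 1 for prefix-free code
Calculating: 2^(-3) + 2^(-4) + 2^(-4) + 2^(-4) + 2^(-5) + 2^(-6) + 2^(-6) + 2^(-8) + 2^(-8) + 2^(-8) + 2^(-8)
= 0.125 + 0.0625 + 0.0625 + 0.0625 + 0.03125 + 0.015625 + 0.015625 + 0.00390625 + 0.00390625 + 0.00390625 + 0.00390625
= 0.3906
Since 0.3906 ≤ 1, prefix-free code exists


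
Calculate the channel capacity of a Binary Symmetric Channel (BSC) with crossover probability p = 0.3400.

For BSC with error probability p:
C = 1 - H(p) where H(p) is binary entropy
H(0.3400) = -0.3400 × log₂(0.3400) - 0.6600 × log₂(0.6600)
H(p) = 0.9248
C = 1 - 0.9248 = 0.0752 bits/use


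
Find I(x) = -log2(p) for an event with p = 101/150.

Information content I(x) = -log₂(p(x))
I = -log₂(101/150) = -log₂(0.6733)
I = 0.5706 bits


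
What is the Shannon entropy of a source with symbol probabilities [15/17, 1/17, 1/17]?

H(X) = -Σ p(x) log₂ p(x)
  -15/17 × log₂(15/17) = 0.1593
  -1/17 × log₂(1/17) = 0.2404
  -1/17 × log₂(1/17) = 0.2404
H(X) = 0.6402 bits


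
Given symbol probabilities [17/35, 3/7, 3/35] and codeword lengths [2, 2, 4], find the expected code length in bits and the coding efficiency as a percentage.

Average length L = Σ p_i × l_i = 2.1714 bits
Entropy H = 1.3337 bits
Efficiency η = H/L × 100% = 61.42%


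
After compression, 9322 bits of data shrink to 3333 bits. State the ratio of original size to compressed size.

Compression ratio = Original / Compressed
= 9322 / 3333 = 2.80:1


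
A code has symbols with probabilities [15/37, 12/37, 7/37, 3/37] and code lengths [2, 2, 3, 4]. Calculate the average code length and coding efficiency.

Average length L = Σ p_i × l_i = 2.3514 bits
Entropy H = 1.8033 bits
Efficiency η = H/L × 100% = 76.69%


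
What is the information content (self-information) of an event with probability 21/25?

Information content I(x) = -log₂(p(x))
I = -log₂(21/25) = -log₂(0.8400)
I = 0.2515 bits


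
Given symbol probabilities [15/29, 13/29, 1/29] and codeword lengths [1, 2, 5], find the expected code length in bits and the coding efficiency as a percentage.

Average length L = Σ p_i × l_i = 1.5862 bits
Entropy H = 1.1784 bits
Efficiency η = H/L × 100% = 74.29%


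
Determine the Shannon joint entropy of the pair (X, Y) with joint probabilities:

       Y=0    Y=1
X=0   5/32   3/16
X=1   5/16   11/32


H(X,Y) = -Σ p(x,y) log₂ p(x,y)
  p(0,0)=5/32: -0.1562 × log₂(0.1562) = 0.4184
  p(0,1)=3/16: -0.1875 × log₂(0.1875) = 0.4528
  p(1,0)=5/16: -0.3125 × log₂(0.3125) = 0.5244
  p(1,1)=11/32: -0.3438 × log₂(0.3438) = 0.5296
H(X,Y) = 1.9252 bits


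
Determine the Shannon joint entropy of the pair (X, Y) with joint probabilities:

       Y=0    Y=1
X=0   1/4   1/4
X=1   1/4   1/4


H(X,Y) = -Σ p(x,y) log₂ p(x,y)
  p(0,0)=1/4: -0.2500 × log₂(0.2500) = 0.5000
  p(0,1)=1/4: -0.2500 × log₂(0.2500) = 0.5000
  p(1,0)=1/4: -0.2500 × log₂(0.2500) = 0.5000
  p(1,1)=1/4: -0.2500 × log₂(0.2500) = 0.5000
H(X,Y) = 2.0000 bits


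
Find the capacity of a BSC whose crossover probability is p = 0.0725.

For BSC with error probability p:
C = 1 - H(p) where H(p) is binary entropy
H(0.0725) = -0.0725 × log₂(0.0725) - 0.9275 × log₂(0.9275)
H(p) = 0.3752
C = 1 - 0.3752 = 0.6248 bits/use


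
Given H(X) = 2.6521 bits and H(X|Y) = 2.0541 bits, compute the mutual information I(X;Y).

I(X;Y) = H(X) - H(X|Y)
I(X;Y) = 2.6521 - 2.0541 = 0.598 bits


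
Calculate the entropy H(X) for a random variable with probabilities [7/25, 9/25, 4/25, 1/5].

H(X) = -Σ p(x) log₂ p(x)
  -7/25 × log₂(7/25) = 0.5142
  -9/25 × log₂(9/25) = 0.5306
  -4/25 × log₂(4/25) = 0.4230
  -1/5 × log₂(1/5) = 0.4644
H(X) = 1.9322 bits


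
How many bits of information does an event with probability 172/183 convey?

Information content I(x) = -log₂(p(x))
I = -log₂(172/183) = -log₂(0.9399)
I = 0.0894 bits


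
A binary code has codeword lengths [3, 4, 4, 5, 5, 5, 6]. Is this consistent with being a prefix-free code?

Kraft inequality: Σ 2^(-l_i) ≤ 1 for prefix-free code
Calculating: 2^(-3) + 2^(-4) + 2^(-4) + 2^(-5) + 2^(-5) + 2^(-5) + 2^(-6)
= 0.125 + 0.0625 + 0.0625 + 0.03125 + 0.03125 + 0.03125 + 0.015625
= 0.3594
Since 0.3594 ≤ 1, prefix-free code exists


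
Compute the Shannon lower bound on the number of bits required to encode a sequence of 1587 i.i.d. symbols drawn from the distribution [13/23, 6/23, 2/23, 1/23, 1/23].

Entropy H = 1.6707 bits/symbol
Minimum bits = H × n = 1.6707 × 1587
= 2651.42 bits


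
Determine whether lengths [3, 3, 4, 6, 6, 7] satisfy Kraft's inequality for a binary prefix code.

Kraft inequality: Σ 2^(-l_i) ≤ 1 for prefix-free code
Calculating: 2^(-3) + 2^(-3) + 2^(-4) + 2^(-6) + 2^(-6) + 2^(-7)
= 0.125 + 0.125 + 0.0625 + 0.015625 + 0.015625 + 0.0078125
= 0.3516
Since 0.3516 ≤ 1, prefix-free code exists


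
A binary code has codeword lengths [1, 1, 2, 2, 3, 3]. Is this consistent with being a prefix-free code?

Kraft inequality: Σ 2^(-l_i) ≤ 1 for prefix-free code
Calculating: 2^(-1) + 2^(-1) + 2^(-2) + 2^(-2) + 2^(-3) + 2^(-3)
= 0.5 + 0.5 + 0.25 + 0.25 + 0.125 + 0.125
= 1.7500
Since 1.7500 > 1, prefix-free code does not exist


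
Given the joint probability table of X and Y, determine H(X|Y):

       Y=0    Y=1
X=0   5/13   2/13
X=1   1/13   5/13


H(X|Y) = Σ_y p(y) H(X|Y=y)
  p(Y=0) = 6/13, H(X|Y=0) = 0.6500
  p(Y=1) = 7/13, H(X|Y=1) = 0.8631
H(X|Y) = 0.4615×0.6500 + 0.5385×0.8631 = 0.7648 bits


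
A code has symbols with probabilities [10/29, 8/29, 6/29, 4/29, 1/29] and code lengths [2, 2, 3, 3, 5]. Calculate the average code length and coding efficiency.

Average length L = Σ p_i × l_i = 2.4483 bits
Entropy H = 2.0742 bits
Efficiency η = H/L × 100% = 84.72%


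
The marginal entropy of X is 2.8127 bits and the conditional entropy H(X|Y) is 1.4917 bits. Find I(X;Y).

I(X;Y) = H(X) - H(X|Y)
I(X;Y) = 2.8127 - 1.4917 = 1.321 bits


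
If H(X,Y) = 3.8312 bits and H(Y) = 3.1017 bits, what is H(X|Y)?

Chain rule: H(X,Y) = H(X|Y) + H(Y)
H(X|Y) = H(X,Y) - H(Y) = 3.8312 - 3.1017 = 0.7295 bits


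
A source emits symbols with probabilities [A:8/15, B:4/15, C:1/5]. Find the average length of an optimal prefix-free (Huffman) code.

Huffman tree construction:
Combine smallest probabilities repeatedly
Resulting codes:
  A: 1 (length 1)
  B: 01 (length 2)
  C: 00 (length 2)
Average length = Σ p(s) × length(s) = 1.4667 bits


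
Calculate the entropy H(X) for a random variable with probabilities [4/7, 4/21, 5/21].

H(X) = -Σ p(x) log₂ p(x)
  -4/7 × log₂(4/7) = 0.4613
  -4/21 × log₂(4/21) = 0.4557
  -5/21 × log₂(5/21) = 0.4929
H(X) = 1.4100 bits


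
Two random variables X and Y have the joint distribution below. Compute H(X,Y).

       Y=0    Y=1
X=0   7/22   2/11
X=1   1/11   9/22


H(X,Y) = -Σ p(x,y) log₂ p(x,y)
  p(0,0)=7/22: -0.3182 × log₂(0.3182) = 0.5257
  p(0,1)=2/11: -0.1818 × log₂(0.1818) = 0.4472
  p(1,0)=1/11: -0.0909 × log₂(0.0909) = 0.3145
  p(1,1)=9/22: -0.4091 × log₂(0.4091) = 0.5275
H(X,Y) = 1.8148 bits


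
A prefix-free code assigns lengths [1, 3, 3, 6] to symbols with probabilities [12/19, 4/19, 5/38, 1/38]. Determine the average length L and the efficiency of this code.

Average length L = Σ p_i × l_i = 1.8158 bits
Entropy H = 1.4151 bits
Efficiency η = H/L × 100% = 77.93%


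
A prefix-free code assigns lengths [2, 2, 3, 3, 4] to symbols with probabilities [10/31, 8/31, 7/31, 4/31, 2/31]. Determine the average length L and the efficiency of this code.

Average length L = Σ p_i × l_i = 2.4839 bits
Entropy H = 2.1519 bits
Efficiency η = H/L × 100% = 86.64%


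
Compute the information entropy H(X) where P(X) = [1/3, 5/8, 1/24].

H(X) = -Σ p(x) log₂ p(x)
  -1/3 × log₂(1/3) = 0.5283
  -5/8 × log₂(5/8) = 0.4238
  -1/24 × log₂(1/24) = 0.1910
H(X) = 1.1432 bits


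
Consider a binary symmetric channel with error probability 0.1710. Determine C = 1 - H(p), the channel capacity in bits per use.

For BSC with error probability p:
C = 1 - H(p) where H(p) is binary entropy
H(0.1710) = -0.1710 × log₂(0.1710) - 0.8290 × log₂(0.8290)
H(p) = 0.6600
C = 1 - 0.6600 = 0.3400 bits/use


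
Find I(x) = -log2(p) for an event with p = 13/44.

Information content I(x) = -log₂(p(x))
I = -log₂(13/44) = -log₂(0.2955)
I = 1.7590 bits


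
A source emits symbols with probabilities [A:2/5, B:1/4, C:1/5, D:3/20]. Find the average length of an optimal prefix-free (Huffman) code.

Huffman tree construction:
Combine smallest probabilities repeatedly
Resulting codes:
  A: 0 (length 1)
  B: 10 (length 2)
  C: 111 (length 3)
  D: 110 (length 3)
Average length = Σ p(s) × length(s) = 1.9500 bits


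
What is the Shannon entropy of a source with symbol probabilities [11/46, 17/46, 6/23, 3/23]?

H(X) = -Σ p(x) log₂ p(x)
  -11/46 × log₂(11/46) = 0.4936
  -17/46 × log₂(17/46) = 0.5307
  -6/23 × log₂(6/23) = 0.5057
  -3/23 × log₂(3/23) = 0.3833
H(X) = 1.9133 bits


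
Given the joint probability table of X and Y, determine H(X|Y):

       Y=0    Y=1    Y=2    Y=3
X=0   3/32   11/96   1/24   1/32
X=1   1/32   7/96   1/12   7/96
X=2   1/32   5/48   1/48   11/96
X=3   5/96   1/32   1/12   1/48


H(X|Y) = Σ_y p(y) H(X|Y=y)
  p(Y=0) = 5/24, H(X|Y=0) = 1.8395
  p(Y=1) = 31/96, H(X|Y=1) = 1.8678
  p(Y=2) = 11/48, H(X|Y=2) = 1.8231
  p(Y=3) = 23/96, H(X|Y=3) = 1.7209
H(X|Y) = 0.2083×1.8395 + 0.3229×1.8678 + 0.2292×1.8231 + 0.2396×1.7209 = 1.8165 bits


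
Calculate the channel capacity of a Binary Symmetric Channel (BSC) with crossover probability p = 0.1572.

For BSC with error probability p:
C = 1 - H(p) where H(p) is binary entropy
H(0.1572) = -0.1572 × log₂(0.1572) - 0.8428 × log₂(0.8428)
H(p) = 0.6276
C = 1 - 0.6276 = 0.3724 bits/use


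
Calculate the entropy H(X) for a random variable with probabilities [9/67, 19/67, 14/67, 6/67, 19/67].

H(X) = -Σ p(x) log₂ p(x)
  -9/67 × log₂(9/67) = 0.3890
  -19/67 × log₂(19/67) = 0.5156
  -14/67 × log₂(14/67) = 0.4720
  -6/67 × log₂(6/67) = 0.3117
  -19/67 × log₂(19/67) = 0.5156
H(X) = 2.2040 bits


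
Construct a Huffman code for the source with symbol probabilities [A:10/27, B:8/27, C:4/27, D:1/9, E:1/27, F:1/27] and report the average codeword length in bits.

Huffman tree construction:
Combine smallest probabilities repeatedly
Resulting codes:
  A: 0 (length 1)
  B: 10 (length 2)
  C: 110 (length 3)
  D: 1111 (length 4)
  E: 11100 (length 5)
  F: 11101 (length 5)
Average length = Σ p(s) × length(s) = 2.2222 bits


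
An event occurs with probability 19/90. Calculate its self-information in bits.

Information content I(x) = -log₂(p(x))
I = -log₂(19/90) = -log₂(0.2111)
I = 2.2439 bits


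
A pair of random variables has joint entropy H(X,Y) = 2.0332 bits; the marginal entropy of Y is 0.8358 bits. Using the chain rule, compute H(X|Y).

Chain rule: H(X,Y) = H(X|Y) + H(Y)
H(X|Y) = H(X,Y) - H(Y) = 2.0332 - 0.8358 = 1.1974 bits
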